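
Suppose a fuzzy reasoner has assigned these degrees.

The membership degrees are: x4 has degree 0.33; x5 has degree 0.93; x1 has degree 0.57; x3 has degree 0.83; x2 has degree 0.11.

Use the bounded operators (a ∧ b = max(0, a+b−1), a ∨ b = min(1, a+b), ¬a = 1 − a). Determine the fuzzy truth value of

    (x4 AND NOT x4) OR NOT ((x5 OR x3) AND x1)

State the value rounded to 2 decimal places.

0.43

NOT x4 = 1 − 0.33 = 0.67
x4 AND NOT x4 = max(0, a+b−1) on (0.33, 0.67) = 0.00
x5 OR x3 = min(1, a+b) on (0.93, 0.83) = 1.00
(x5 OR x3) AND x1 = max(0, a+b−1) on (1.00, 0.57) = 0.57
NOT ((x5 OR x3) AND x1) = 1 − 0.57 = 0.43
(x4 AND NOT x4) OR NOT ((x5 OR x3) AND x1) = min(1, a+b) on (0.00, 0.43) = 0.43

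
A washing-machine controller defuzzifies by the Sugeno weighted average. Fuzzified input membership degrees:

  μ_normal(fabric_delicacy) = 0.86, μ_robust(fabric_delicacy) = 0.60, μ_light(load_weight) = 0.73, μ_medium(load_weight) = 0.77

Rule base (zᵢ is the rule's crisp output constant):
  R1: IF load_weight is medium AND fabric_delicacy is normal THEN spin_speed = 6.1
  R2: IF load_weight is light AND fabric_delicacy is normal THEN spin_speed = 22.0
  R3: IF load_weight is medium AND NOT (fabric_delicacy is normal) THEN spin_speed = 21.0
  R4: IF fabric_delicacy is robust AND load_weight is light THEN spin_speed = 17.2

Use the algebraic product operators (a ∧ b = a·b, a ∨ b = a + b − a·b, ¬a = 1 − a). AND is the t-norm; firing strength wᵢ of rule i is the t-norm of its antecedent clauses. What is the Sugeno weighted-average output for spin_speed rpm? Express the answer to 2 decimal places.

R1 (z=6.1): medium=0.77, normal=0.86; AND[a·b] → w = 0.6622
R2 (z=22.0): light=0.73, normal=0.86; AND[a·b] → w = 0.6278
R3 (z=21.0): medium=0.77, ¬normal=1−0.86=0.14; AND[a·b] → w = 0.1078
R4 (z=17.2): robust=0.60, light=0.73; AND[a·b] → w = 0.4380
Weighted average = (0.6622·6.1 + 0.6278·22.0 + 0.1078·21.0 + 0.4380·17.2) / (0.6622 + 0.6278 + 0.1078 + 0.4380)
  = 27.6484 / 1.8358 = 15.06

15.06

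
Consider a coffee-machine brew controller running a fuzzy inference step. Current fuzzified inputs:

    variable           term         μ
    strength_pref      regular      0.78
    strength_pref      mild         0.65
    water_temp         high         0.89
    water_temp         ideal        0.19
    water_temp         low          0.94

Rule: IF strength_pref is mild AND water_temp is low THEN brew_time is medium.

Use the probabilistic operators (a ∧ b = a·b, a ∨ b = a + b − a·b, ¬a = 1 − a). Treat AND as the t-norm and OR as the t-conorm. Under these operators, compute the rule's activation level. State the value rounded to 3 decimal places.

0.611

firing strength: mild=0.65, low=0.94; AND[a·b] → w = 0.6110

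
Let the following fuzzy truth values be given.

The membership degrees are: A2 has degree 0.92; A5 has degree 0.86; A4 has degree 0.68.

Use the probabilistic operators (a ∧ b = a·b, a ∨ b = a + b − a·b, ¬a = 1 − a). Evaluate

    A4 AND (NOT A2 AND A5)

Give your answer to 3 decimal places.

0.047

NOT A2 = 1 − 0.9200 = 0.0800
NOT A2 AND A5 = a·b on (0.0800, 0.8600) = 0.0688
A4 AND (NOT A2 AND A5) = a·b on (0.6800, 0.0688) = 0.0468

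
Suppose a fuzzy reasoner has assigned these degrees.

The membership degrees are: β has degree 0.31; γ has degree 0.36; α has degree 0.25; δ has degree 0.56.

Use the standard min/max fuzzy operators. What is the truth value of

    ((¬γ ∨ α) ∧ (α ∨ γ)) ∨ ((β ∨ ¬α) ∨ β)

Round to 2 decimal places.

¬γ = 1 − 0.36 = 0.64
¬γ ∨ α = max(a, b) on (0.64, 0.25) = 0.64
α ∨ γ = max(a, b) on (0.25, 0.36) = 0.36
(¬γ ∨ α) ∧ (α ∨ γ) = min(a, b) on (0.64, 0.36) = 0.36
¬α = 1 − 0.25 = 0.75
β ∨ ¬α = max(a, b) on (0.31, 0.75) = 0.75
(β ∨ ¬α) ∨ β = max(a, b) on (0.75, 0.31) = 0.75
((¬γ ∨ α) ∧ (α ∨ γ)) ∨ ((β ∨ ¬α) ∨ β) = max(a, b) on (0.36, 0.75) = 0.75

0.75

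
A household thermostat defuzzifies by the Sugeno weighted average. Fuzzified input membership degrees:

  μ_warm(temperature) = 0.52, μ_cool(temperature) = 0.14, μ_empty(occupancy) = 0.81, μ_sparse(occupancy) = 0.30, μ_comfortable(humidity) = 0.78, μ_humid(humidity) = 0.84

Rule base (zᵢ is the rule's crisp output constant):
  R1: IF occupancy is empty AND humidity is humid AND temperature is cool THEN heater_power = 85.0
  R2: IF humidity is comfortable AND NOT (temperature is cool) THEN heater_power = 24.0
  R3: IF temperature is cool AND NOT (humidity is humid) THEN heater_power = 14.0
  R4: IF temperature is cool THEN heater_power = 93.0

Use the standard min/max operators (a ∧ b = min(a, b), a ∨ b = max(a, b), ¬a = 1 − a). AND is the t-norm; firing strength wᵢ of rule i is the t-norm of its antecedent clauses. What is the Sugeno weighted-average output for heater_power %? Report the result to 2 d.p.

R1 (z=85.0): empty=0.81, humid=0.84, cool=0.14; AND[min(a, b)] → w = 0.14
R2 (z=24.0): comfortable=0.78, ¬cool=1−0.14=0.86; AND[min(a, b)] → w = 0.78
R3 (z=14.0): cool=0.14, ¬humid=1−0.84=0.16; AND[min(a, b)] → w = 0.14
R4 (z=93.0): cool=0.14 → w = 0.14
Weighted average = (0.14·85.0 + 0.78·24.0 + 0.14·14.0 + 0.14·93.0) / (0.14 + 0.78 + 0.14 + 0.14)
  = 45.6000 / 1.2000 = 38.00

38.00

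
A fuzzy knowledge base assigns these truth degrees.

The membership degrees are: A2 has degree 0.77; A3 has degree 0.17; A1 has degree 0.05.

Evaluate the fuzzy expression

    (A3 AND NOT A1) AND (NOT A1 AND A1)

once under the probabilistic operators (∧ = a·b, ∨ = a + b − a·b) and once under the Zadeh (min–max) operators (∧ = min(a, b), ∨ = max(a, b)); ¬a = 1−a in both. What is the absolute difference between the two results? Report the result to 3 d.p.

0.042

Under probabilistic:
  NOT A1 = 1 − 0.0500 = 0.9500
  A3 AND NOT A1 = a·b on (0.1700, 0.9500) = 0.1615
  NOT A1 = 1 − 0.0500 = 0.9500
  NOT A1 AND A1 = a·b on (0.9500, 0.0500) = 0.0475
  (A3 AND NOT A1) AND (NOT A1 AND A1) = a·b on (0.1615, 0.0475) = 0.0077
  → value = 0.0077
Under Zadeh (min–max):
  NOT A1 = 1 − 0.05 = 0.95
  A3 AND NOT A1 = min(a, b) on (0.17, 0.95) = 0.17
  NOT A1 = 1 − 0.05 = 0.95
  NOT A1 AND A1 = min(a, b) on (0.95, 0.05) = 0.05
  (A3 AND NOT A1) AND (NOT A1 AND A1) = min(a, b) on (0.17, 0.05) = 0.05
  → value = 0.0500
|0.0077 − 0.0500| = 0.042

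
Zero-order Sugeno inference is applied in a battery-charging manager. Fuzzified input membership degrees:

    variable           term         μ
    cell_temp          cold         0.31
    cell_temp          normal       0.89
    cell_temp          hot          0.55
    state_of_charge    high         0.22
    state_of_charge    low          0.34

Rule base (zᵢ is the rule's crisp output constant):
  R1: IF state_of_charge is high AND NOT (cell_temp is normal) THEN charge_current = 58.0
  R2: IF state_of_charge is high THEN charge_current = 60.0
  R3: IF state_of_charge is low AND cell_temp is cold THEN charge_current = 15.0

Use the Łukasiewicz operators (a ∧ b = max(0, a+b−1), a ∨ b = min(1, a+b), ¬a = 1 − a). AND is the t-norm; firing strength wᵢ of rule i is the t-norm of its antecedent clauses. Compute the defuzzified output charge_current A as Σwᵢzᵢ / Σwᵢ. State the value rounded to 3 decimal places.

60.000

R1 (z=58.0): high=0.22, ¬normal=1−0.89=0.11; AND[max(0, a+b−1)] → w = 0.00
R2 (z=60.0): high=0.22 → w = 0.22
R3 (z=15.0): low=0.34, cold=0.31; AND[max(0, a+b−1)] → w = 0.00
Weighted average = (0.00·58.0 + 0.22·60.0 + 0.00·15.0) / (0.00 + 0.22 + 0.00)
  = 13.2000 / 0.2200 = 60.000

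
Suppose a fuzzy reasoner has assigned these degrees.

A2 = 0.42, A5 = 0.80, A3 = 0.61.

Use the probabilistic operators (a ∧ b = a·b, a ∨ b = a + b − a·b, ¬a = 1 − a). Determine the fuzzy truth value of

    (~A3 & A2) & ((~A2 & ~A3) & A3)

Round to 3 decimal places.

0.023

~A3 = 1 − 0.6100 = 0.3900
~A3 & A2 = a·b on (0.3900, 0.4200) = 0.1638
~A2 = 1 − 0.4200 = 0.5800
~A3 = 1 − 0.6100 = 0.3900
~A2 & ~A3 = a·b on (0.5800, 0.3900) = 0.2262
(~A2 & ~A3) & A3 = a·b on (0.2262, 0.6100) = 0.1380
(~A3 & A2) & ((~A2 & ~A3) & A3) = a·b on (0.1638, 0.1380) = 0.0226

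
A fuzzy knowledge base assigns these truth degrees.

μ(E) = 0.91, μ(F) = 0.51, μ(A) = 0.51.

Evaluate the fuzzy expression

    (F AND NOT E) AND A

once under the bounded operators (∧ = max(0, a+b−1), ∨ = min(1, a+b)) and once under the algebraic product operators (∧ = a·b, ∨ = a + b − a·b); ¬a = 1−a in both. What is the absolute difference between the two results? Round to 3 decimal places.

0.023

Under bounded:
  NOT E = 1 − 0.91 = 0.09
  F AND NOT E = max(0, a+b−1) on (0.51, 0.09) = 0.00
  (F AND NOT E) AND A = max(0, a+b−1) on (0.00, 0.51) = 0.00
  → value = 0.0000
Under algebraic product:
  NOT E = 1 − 0.9100 = 0.0900
  F AND NOT E = a·b on (0.5100, 0.0900) = 0.0459
  (F AND NOT E) AND A = a·b on (0.0459, 0.5100) = 0.0234
  → value = 0.0234
|0.0000 − 0.0234| = 0.023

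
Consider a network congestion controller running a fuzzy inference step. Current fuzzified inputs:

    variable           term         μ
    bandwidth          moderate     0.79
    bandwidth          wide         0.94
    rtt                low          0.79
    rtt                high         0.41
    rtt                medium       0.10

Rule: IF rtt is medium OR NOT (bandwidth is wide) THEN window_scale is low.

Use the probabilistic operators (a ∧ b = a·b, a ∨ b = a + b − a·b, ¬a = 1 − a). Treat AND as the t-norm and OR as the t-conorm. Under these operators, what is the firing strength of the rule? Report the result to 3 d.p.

0.154

firing strength: medium=0.10, ¬wide=1−0.94=0.06; OR[a + b − a·b] → w = 0.1540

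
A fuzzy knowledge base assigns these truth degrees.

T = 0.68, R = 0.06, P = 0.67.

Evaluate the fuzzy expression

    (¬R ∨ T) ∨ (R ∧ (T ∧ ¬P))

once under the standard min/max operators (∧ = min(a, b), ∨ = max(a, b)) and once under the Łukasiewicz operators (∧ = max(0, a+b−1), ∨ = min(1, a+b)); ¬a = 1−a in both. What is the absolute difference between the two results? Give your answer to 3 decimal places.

0.060

Under standard min/max:
  ¬R = 1 − 0.06 = 0.94
  ¬R ∨ T = max(a, b) on (0.94, 0.68) = 0.94
  ¬P = 1 − 0.67 = 0.33
  T ∧ ¬P = min(a, b) on (0.68, 0.33) = 0.33
  R ∧ (T ∧ ¬P) = min(a, b) on (0.06, 0.33) = 0.06
  (¬R ∨ T) ∨ (R ∧ (T ∧ ¬P)) = max(a, b) on (0.94, 0.06) = 0.94
  → value = 0.9400
Under Łukasiewicz:
  ¬R = 1 − 0.06 = 0.94
  ¬R ∨ T = min(1, a+b) on (0.94, 0.68) = 1.00
  ¬P = 1 − 0.67 = 0.33
  T ∧ ¬P = max(0, a+b−1) on (0.68, 0.33) = 0.01
  R ∧ (T ∧ ¬P) = max(0, a+b−1) on (0.06, 0.01) = 0.00
  (¬R ∨ T) ∨ (R ∧ (T ∧ ¬P)) = min(1, a+b) on (1.00, 0.00) = 1.00
  → value = 1.0000
|0.9400 − 1.0000| = 0.060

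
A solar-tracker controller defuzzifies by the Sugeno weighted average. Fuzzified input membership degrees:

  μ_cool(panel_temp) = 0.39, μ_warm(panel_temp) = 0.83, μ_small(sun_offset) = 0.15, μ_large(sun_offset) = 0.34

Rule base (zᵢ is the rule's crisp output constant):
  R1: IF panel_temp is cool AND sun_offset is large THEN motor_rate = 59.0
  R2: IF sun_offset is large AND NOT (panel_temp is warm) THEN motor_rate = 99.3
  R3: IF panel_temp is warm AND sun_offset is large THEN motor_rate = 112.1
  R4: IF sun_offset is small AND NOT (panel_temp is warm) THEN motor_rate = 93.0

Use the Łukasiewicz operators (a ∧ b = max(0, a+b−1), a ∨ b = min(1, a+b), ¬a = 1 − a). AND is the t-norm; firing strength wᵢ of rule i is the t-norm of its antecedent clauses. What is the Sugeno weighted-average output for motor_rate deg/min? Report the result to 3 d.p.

R1 (z=59.0): cool=0.39, large=0.34; AND[max(0, a+b−1)] → w = 0.00
R2 (z=99.3): large=0.34, ¬warm=1−0.83=0.17; AND[max(0, a+b−1)] → w = 0.00
R3 (z=112.1): warm=0.83, large=0.34; AND[max(0, a+b−1)] → w = 0.17
R4 (z=93.0): small=0.15, ¬warm=1−0.83=0.17; AND[max(0, a+b−1)] → w = 0.00
Weighted average = (0.00·59.0 + 0.00·99.3 + 0.17·112.1 + 0.00·93.0) / (0.00 + 0.00 + 0.17 + 0.00)
  = 19.0570 / 0.1700 = 112.100

112.100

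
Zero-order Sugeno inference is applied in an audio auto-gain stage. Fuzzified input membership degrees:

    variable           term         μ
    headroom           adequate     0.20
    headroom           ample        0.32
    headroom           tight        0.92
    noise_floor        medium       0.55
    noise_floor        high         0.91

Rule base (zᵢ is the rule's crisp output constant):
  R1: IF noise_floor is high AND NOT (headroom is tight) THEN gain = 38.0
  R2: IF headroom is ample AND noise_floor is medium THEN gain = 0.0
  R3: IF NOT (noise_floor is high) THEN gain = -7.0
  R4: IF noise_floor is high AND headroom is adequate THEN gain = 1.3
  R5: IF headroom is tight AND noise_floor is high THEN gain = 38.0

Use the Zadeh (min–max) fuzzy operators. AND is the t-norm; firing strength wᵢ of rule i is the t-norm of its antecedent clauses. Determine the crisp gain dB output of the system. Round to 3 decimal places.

R1 (z=38.0): high=0.91, ¬tight=1−0.92=0.08; AND[min(a, b)] → w = 0.08
R2 (z=0.0): ample=0.32, medium=0.55; AND[min(a, b)] → w = 0.32
R3 (z=-7.0): ¬high=1−0.91=0.09 → w = 0.09
R4 (z=1.3): high=0.91, adequate=0.20; AND[min(a, b)] → w = 0.20
R5 (z=38.0): tight=0.92, high=0.91; AND[min(a, b)] → w = 0.91
Weighted average = (0.08·38.0 + 0.32·0.0 + 0.09·-7.0 + 0.20·1.3 + 0.91·38.0) / (0.08 + 0.32 + 0.09 + 0.20 + 0.91)
  = 37.2500 / 1.6000 = 23.281

23.281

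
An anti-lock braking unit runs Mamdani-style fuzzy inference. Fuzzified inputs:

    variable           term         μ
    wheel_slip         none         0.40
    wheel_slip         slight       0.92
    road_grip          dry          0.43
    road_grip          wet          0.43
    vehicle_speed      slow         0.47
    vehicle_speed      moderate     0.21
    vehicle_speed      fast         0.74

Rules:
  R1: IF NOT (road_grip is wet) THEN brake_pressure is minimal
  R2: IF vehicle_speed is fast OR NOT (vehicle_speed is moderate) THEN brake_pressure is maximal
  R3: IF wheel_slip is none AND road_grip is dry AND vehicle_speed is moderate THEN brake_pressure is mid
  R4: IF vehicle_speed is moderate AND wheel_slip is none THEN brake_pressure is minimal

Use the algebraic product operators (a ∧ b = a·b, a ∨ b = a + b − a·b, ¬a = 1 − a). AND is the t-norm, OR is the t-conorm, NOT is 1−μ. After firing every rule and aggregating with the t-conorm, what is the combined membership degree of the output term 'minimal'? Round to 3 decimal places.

0.606

R1: ¬wet=1−0.43=0.57 → w = 0.5700
R2: fast=0.74, ¬moderate=1−0.21=0.79; OR[a + b − a·b] → w = 0.9454
R3: none=0.40, dry=0.43, moderate=0.21; AND[a·b] → w = 0.0361
R4: moderate=0.21, none=0.40; AND[a·b] → w = 0.0840
Rules with consequent 'minimal': {R1, R4} → strengths 0.5700, 0.0840
Aggregate via t-conorm [a + b − a·b]: 0.6061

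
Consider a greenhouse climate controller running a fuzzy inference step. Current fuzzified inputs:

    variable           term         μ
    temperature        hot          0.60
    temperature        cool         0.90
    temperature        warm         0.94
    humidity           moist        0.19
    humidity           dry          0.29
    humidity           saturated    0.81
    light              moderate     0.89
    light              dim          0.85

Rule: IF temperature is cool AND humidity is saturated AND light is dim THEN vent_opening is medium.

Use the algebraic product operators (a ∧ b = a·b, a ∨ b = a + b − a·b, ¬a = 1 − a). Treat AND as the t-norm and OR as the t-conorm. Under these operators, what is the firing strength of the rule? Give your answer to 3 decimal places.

firing strength: cool=0.90, saturated=0.81, dim=0.85; AND[a·b] → w = 0.6197

0.620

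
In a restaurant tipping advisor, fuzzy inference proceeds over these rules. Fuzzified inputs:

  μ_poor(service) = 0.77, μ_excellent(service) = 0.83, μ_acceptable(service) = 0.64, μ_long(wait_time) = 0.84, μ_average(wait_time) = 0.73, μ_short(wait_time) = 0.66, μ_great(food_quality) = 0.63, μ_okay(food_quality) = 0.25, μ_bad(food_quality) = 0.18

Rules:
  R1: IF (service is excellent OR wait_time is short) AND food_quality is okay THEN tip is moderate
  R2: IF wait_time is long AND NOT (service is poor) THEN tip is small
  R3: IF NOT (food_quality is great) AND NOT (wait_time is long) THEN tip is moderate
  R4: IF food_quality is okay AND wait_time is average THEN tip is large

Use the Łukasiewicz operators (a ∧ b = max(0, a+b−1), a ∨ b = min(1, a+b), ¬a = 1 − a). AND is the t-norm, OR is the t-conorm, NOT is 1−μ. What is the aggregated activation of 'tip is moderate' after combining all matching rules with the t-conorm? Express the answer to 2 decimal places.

0.25

R1: (excellent=0.83 OR short=0.66) = 1.00; AND[max(0, a+b−1)] with okay=0.25 → w = 0.25
R2: long=0.84, ¬poor=1−0.77=0.23; AND[max(0, a+b−1)] → w = 0.07
R3: ¬great=1−0.63=0.37, ¬long=1−0.84=0.16; AND[max(0, a+b−1)] → w = 0.00
R4: okay=0.25, average=0.73; AND[max(0, a+b−1)] → w = 0.00
Rules with consequent 'moderate': {R1, R3} → strengths 0.25, 0.00
Aggregate via t-conorm [min(1, a+b)]: 0.25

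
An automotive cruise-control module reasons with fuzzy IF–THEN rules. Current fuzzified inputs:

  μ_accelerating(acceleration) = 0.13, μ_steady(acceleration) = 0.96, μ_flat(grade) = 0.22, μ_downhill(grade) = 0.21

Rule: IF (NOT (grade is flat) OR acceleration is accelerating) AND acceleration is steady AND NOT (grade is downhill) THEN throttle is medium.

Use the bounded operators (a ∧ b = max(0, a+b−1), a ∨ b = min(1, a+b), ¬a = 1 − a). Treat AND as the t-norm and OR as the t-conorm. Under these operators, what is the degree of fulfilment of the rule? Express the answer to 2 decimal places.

firing strength: (¬flat=1−0.22=0.78 OR accelerating=0.13) = 0.91; AND[max(0, a+b−1)] with steady=0.96, ¬downhill=1−0.21=0.79 → w = 0.66

0.66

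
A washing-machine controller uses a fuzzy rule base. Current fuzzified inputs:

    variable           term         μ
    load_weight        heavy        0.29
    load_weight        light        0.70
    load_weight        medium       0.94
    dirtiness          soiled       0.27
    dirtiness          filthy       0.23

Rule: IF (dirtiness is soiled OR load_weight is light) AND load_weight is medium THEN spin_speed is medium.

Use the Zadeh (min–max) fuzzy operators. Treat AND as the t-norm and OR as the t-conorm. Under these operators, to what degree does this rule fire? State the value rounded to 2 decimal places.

0.70

firing strength: (soiled=0.27 OR light=0.70) = 0.70; AND[min(a, b)] with medium=0.94 → w = 0.70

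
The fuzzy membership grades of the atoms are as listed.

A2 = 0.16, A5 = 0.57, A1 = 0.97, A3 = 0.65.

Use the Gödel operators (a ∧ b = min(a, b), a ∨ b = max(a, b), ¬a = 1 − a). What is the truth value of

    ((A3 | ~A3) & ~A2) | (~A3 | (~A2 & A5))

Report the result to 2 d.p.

0.65

~A3 = 1 − 0.65 = 0.35
A3 | ~A3 = max(a, b) on (0.65, 0.35) = 0.65
~A2 = 1 − 0.16 = 0.84
(A3 | ~A3) & ~A2 = min(a, b) on (0.65, 0.84) = 0.65
~A3 = 1 − 0.65 = 0.35
~A2 = 1 − 0.16 = 0.84
~A2 & A5 = min(a, b) on (0.84, 0.57) = 0.57
~A3 | (~A2 & A5) = max(a, b) on (0.35, 0.57) = 0.57
((A3 | ~A3) & ~A2) | (~A3 | (~A2 & A5)) = max(a, b) on (0.65, 0.57) = 0.65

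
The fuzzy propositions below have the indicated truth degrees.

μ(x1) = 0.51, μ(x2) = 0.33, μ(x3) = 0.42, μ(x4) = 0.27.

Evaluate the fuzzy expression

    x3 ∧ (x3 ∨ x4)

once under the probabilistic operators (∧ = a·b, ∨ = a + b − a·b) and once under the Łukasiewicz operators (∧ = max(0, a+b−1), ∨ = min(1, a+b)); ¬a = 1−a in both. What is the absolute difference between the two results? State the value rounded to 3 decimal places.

0.132

Under probabilistic:
  x3 ∨ x4 = a + b − a·b on (0.4200, 0.2700) = 0.5766
  x3 ∧ (x3 ∨ x4) = a·b on (0.4200, 0.5766) = 0.2422
  → value = 0.2422
Under Łukasiewicz:
  x3 ∨ x4 = min(1, a+b) on (0.42, 0.27) = 0.69
  x3 ∧ (x3 ∨ x4) = max(0, a+b−1) on (0.42, 0.69) = 0.11
  → value = 0.1100
|0.2422 − 0.1100| = 0.132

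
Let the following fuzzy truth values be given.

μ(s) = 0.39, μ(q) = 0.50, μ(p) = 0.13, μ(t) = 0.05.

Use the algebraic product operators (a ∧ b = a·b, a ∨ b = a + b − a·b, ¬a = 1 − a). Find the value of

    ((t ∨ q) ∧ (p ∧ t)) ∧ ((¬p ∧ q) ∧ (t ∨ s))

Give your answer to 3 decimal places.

0.001

t ∨ q = a + b − a·b on (0.0500, 0.5000) = 0.5250
p ∧ t = a·b on (0.1300, 0.0500) = 0.0065
(t ∨ q) ∧ (p ∧ t) = a·b on (0.5250, 0.0065) = 0.0034
¬p = 1 − 0.1300 = 0.8700
¬p ∧ q = a·b on (0.8700, 0.5000) = 0.4350
t ∨ s = a + b − a·b on (0.0500, 0.3900) = 0.4205
(¬p ∧ q) ∧ (t ∨ s) = a·b on (0.4350, 0.4205) = 0.1829
((t ∨ q) ∧ (p ∧ t)) ∧ ((¬p ∧ q) ∧ (t ∨ s)) = a·b on (0.0034, 0.1829) = 0.0006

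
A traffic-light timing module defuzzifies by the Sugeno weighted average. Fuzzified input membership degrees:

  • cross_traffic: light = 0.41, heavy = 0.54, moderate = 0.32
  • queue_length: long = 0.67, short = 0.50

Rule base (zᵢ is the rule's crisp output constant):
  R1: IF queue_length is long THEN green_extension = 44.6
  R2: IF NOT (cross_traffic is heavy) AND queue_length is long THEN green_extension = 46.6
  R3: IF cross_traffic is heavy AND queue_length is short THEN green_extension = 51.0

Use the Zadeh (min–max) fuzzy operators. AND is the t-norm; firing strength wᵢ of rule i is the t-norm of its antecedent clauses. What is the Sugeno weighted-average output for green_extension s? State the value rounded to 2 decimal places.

R1 (z=44.6): long=0.67 → w = 0.67
R2 (z=46.6): ¬heavy=1−0.54=0.46, long=0.67; AND[min(a, b)] → w = 0.46
R3 (z=51.0): heavy=0.54, short=0.50; AND[min(a, b)] → w = 0.50
Weighted average = (0.67·44.6 + 0.46·46.6 + 0.50·51.0) / (0.67 + 0.46 + 0.50)
  = 76.8180 / 1.6300 = 47.13

47.13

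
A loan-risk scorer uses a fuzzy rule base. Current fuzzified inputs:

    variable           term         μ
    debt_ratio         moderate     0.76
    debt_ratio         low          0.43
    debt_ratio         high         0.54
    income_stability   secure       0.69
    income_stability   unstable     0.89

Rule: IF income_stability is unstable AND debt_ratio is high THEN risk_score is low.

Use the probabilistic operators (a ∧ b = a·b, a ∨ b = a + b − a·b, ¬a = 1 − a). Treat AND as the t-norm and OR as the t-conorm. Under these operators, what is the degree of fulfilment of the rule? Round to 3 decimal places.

firing strength: unstable=0.89, high=0.54; AND[a·b] → w = 0.4806

0.481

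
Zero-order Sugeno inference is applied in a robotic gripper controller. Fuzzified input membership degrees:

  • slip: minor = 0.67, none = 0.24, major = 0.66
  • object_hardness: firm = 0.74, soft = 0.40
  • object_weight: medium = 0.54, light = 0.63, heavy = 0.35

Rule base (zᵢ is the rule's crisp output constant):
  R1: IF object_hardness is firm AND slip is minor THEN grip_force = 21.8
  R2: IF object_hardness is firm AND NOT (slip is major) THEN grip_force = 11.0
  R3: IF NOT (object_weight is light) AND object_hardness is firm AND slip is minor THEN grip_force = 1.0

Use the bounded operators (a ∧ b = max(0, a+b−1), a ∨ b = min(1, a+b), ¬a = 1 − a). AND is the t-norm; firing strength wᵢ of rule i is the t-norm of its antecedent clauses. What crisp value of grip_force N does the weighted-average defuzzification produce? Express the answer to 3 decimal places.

R1 (z=21.8): firm=0.74, minor=0.67; AND[max(0, a+b−1)] → w = 0.41
R2 (z=11.0): firm=0.74, ¬major=1−0.66=0.34; AND[max(0, a+b−1)] → w = 0.08
R3 (z=1.0): ¬light=1−0.63=0.37, firm=0.74, minor=0.67; AND[max(0, a+b−1)] → w = 0.00
Weighted average = (0.41·21.8 + 0.08·11.0 + 0.00·1.0) / (0.41 + 0.08 + 0.00)
  = 9.8180 / 0.4900 = 20.037

20.037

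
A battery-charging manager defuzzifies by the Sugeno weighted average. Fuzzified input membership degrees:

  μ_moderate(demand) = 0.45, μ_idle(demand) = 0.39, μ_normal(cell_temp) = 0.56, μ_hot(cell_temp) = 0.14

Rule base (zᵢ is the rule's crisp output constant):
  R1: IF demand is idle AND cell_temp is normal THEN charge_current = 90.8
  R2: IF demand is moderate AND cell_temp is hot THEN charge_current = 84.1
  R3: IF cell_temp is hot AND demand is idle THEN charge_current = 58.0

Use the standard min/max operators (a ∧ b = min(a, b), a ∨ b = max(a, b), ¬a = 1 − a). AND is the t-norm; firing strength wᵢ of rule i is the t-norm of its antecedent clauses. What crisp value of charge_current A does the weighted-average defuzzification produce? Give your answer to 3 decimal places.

R1 (z=90.8): idle=0.39, normal=0.56; AND[min(a, b)] → w = 0.39
R2 (z=84.1): moderate=0.45, hot=0.14; AND[min(a, b)] → w = 0.14
R3 (z=58.0): hot=0.14, idle=0.39; AND[min(a, b)] → w = 0.14
Weighted average = (0.39·90.8 + 0.14·84.1 + 0.14·58.0) / (0.39 + 0.14 + 0.14)
  = 55.3060 / 0.6700 = 82.546

82.546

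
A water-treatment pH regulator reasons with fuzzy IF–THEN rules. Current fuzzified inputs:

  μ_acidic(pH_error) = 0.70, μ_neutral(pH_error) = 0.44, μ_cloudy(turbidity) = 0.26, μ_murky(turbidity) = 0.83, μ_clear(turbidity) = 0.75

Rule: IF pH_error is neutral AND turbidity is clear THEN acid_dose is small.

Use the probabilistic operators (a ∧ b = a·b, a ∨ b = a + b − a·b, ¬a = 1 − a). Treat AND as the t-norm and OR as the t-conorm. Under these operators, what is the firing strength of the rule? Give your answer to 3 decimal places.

0.330

firing strength: neutral=0.44, clear=0.75; AND[a·b] → w = 0.3300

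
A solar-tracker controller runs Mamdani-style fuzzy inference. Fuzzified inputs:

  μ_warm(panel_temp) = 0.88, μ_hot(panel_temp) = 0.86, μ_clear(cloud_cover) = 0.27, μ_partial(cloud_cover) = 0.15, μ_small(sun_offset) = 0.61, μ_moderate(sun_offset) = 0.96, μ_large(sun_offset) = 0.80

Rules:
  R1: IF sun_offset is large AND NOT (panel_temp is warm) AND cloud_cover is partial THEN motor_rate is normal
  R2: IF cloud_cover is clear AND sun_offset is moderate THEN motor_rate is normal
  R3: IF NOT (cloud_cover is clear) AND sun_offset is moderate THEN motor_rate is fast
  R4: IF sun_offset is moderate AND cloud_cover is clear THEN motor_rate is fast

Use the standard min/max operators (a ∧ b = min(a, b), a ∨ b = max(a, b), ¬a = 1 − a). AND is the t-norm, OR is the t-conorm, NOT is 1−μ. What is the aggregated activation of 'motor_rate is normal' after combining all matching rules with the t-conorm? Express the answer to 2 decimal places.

R1: large=0.80, ¬warm=1−0.88=0.12, partial=0.15; AND[min(a, b)] → w = 0.12
R2: clear=0.27, moderate=0.96; AND[min(a, b)] → w = 0.27
R3: ¬clear=1−0.27=0.73, moderate=0.96; AND[min(a, b)] → w = 0.73
R4: moderate=0.96, clear=0.27; AND[min(a, b)] → w = 0.27
Rules with consequent 'normal': {R1, R2} → strengths 0.12, 0.27
Aggregate via t-conorm [max(a, b)]: 0.27

0.27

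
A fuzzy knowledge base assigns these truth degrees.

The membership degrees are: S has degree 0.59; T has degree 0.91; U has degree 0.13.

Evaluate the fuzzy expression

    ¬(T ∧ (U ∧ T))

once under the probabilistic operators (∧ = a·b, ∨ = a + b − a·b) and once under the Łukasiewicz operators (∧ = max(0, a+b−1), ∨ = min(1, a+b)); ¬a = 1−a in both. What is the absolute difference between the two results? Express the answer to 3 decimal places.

Under probabilistic:
  U ∧ T = a·b on (0.1300, 0.9100) = 0.1183
  T ∧ (U ∧ T) = a·b on (0.9100, 0.1183) = 0.1077
  ¬(T ∧ (U ∧ T)) = 1 − 0.1077 = 0.8923
  → value = 0.8923
Under Łukasiewicz:
  U ∧ T = max(0, a+b−1) on (0.13, 0.91) = 0.04
  T ∧ (U ∧ T) = max(0, a+b−1) on (0.91, 0.04) = 0.00
  ¬(T ∧ (U ∧ T)) = 1 − 0.00 = 1.00
  → value = 1.0000
|0.8923 − 1.0000| = 0.108

0.108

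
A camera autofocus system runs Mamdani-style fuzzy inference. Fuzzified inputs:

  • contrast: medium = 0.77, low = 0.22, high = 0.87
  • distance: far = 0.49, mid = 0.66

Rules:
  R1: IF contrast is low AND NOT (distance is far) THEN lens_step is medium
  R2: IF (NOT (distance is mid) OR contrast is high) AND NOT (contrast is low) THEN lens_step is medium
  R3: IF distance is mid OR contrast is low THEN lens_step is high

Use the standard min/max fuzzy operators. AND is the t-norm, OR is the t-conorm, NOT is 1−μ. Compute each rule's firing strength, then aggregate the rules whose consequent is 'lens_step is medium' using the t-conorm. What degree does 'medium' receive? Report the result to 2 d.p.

R1: low=0.22, ¬far=1−0.49=0.51; AND[min(a, b)] → w = 0.22
R2: (¬mid=1−0.66=0.34 OR high=0.87) = 0.87; AND[min(a, b)] with ¬low=1−0.22=0.78 → w = 0.78
R3: mid=0.66, low=0.22; OR[max(a, b)] → w = 0.66
Rules with consequent 'medium': {R1, R2} → strengths 0.22, 0.78
Aggregate via t-conorm [max(a, b)]: 0.78

0.78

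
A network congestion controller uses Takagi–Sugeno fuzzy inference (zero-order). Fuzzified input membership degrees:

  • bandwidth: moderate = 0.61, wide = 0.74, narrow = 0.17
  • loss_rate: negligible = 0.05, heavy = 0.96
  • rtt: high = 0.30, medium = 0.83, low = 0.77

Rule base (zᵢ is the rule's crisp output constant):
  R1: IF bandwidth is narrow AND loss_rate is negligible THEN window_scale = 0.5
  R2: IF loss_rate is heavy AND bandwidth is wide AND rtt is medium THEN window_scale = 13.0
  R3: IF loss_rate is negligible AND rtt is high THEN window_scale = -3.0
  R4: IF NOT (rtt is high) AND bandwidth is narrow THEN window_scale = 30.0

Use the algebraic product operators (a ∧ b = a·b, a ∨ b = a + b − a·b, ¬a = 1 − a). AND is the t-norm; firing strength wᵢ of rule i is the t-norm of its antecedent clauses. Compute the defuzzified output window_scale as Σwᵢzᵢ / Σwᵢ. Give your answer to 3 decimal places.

15.290

R1 (z=0.5): narrow=0.17, negligible=0.05; AND[a·b] → w = 0.0085
R2 (z=13.0): heavy=0.96, wide=0.74, medium=0.83; AND[a·b] → w = 0.5896
R3 (z=-3.0): negligible=0.05, high=0.30; AND[a·b] → w = 0.0150
R4 (z=30.0): ¬high=1−0.30=0.70, narrow=0.17; AND[a·b] → w = 0.1190
Weighted average = (0.0085·0.5 + 0.5896·13.0 + 0.0150·-3.0 + 0.1190·30.0) / (0.0085 + 0.5896 + 0.0150 + 0.1190)
  = 11.1945 / 0.7321 = 15.290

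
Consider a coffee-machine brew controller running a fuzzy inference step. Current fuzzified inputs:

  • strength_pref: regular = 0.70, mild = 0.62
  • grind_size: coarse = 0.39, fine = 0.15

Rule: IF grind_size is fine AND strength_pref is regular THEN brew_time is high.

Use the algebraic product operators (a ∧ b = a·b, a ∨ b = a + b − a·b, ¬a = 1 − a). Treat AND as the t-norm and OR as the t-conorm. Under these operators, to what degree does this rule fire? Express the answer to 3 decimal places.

firing strength: fine=0.15, regular=0.70; AND[a·b] → w = 0.1050

0.105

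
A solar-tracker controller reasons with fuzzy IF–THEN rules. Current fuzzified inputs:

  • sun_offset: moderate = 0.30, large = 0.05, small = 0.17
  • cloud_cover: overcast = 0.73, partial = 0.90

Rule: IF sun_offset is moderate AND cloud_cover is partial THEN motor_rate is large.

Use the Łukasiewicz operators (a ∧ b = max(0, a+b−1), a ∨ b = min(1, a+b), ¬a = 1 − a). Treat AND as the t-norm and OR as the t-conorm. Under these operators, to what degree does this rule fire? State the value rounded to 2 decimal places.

firing strength: moderate=0.30, partial=0.90; AND[max(0, a+b−1)] → w = 0.20

0.20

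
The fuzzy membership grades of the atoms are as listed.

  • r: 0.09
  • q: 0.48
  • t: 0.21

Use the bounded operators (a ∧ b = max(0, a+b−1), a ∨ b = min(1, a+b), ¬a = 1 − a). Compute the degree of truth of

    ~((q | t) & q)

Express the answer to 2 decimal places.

0.83

q | t = min(1, a+b) on (0.48, 0.21) = 0.69
(q | t) & q = max(0, a+b−1) on (0.69, 0.48) = 0.17
~((q | t) & q) = 1 − 0.17 = 0.83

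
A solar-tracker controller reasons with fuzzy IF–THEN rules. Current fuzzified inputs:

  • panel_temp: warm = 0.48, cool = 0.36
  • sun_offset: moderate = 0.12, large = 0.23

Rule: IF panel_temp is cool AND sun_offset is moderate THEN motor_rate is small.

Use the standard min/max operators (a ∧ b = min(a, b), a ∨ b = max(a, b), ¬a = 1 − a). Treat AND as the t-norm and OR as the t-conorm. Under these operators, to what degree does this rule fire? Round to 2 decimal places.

0.12

firing strength: cool=0.36, moderate=0.12; AND[min(a, b)] → w = 0.12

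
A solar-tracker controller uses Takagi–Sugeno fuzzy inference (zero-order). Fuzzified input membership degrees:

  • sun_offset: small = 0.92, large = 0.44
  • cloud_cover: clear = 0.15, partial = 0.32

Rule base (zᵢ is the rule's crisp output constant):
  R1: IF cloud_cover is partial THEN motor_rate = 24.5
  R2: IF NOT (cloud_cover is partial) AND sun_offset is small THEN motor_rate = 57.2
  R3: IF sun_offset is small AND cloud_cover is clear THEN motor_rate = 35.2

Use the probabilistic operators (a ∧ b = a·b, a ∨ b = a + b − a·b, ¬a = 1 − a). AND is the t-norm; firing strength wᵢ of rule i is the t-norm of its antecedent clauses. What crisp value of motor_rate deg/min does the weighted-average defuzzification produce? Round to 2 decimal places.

R1 (z=24.5): partial=0.32 → w = 0.3200
R2 (z=57.2): ¬partial=1−0.32=0.68, small=0.92; AND[a·b] → w = 0.6256
R3 (z=35.2): small=0.92, clear=0.15; AND[a·b] → w = 0.1380
Weighted average = (0.3200·24.5 + 0.6256·57.2 + 0.1380·35.2) / (0.3200 + 0.6256 + 0.1380)
  = 48.4819 / 1.0836 = 44.74

44.74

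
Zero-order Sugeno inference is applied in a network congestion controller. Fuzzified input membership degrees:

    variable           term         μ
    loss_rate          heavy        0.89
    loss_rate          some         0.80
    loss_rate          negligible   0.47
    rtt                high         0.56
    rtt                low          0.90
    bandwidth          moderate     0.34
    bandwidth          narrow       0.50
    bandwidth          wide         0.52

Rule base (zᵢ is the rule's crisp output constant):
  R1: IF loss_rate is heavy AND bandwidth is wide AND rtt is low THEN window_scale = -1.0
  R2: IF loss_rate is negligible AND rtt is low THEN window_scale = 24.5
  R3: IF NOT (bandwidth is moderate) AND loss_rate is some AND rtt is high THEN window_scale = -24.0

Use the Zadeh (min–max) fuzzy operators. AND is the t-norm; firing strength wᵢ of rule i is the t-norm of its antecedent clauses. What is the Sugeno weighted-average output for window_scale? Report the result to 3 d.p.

R1 (z=-1.0): heavy=0.89, wide=0.52, low=0.90; AND[min(a, b)] → w = 0.52
R2 (z=24.5): negligible=0.47, low=0.90; AND[min(a, b)] → w = 0.47
R3 (z=-24.0): ¬moderate=1−0.34=0.66, some=0.80, high=0.56; AND[min(a, b)] → w = 0.56
Weighted average = (0.52·-1.0 + 0.47·24.5 + 0.56·-24.0) / (0.52 + 0.47 + 0.56)
  = -2.4450 / 1.5500 = -1.577

-1.577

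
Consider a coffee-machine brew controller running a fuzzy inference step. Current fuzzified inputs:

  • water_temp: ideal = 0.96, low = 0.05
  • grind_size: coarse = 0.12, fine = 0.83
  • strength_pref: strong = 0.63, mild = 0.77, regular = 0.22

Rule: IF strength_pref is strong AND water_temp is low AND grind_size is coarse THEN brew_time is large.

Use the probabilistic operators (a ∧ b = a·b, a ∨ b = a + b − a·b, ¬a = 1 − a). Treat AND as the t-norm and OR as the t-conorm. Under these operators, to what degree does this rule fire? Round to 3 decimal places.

firing strength: strong=0.63, low=0.05, coarse=0.12; AND[a·b] → w = 0.0038

0.004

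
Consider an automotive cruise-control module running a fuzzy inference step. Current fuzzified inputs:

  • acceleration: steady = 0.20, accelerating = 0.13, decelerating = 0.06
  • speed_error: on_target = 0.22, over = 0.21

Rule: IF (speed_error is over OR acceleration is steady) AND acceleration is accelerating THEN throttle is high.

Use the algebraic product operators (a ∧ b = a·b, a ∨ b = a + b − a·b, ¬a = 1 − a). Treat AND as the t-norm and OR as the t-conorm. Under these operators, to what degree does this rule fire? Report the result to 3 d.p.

firing strength: (over=0.21 OR steady=0.20) = 0.3680; AND[a·b] with accelerating=0.13 → w = 0.0478

0.048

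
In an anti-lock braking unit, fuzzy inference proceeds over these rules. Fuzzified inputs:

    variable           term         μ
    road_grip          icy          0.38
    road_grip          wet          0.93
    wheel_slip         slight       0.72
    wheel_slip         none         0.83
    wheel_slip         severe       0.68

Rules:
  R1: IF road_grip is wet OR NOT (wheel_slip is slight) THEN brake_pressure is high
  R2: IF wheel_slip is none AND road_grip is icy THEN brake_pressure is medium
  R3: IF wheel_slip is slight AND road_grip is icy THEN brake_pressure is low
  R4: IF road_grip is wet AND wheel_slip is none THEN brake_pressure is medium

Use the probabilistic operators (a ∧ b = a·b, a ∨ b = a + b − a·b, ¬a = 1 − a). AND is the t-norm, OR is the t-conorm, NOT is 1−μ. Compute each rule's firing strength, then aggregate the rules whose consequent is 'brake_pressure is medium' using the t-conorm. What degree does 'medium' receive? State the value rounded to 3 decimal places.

R1: wet=0.93, ¬slight=1−0.72=0.28; OR[a + b − a·b] → w = 0.9496
R2: none=0.83, icy=0.38; AND[a·b] → w = 0.3154
R3: slight=0.72, icy=0.38; AND[a·b] → w = 0.2736
R4: wet=0.93, none=0.83; AND[a·b] → w = 0.7719
Rules with consequent 'medium': {R2, R4} → strengths 0.3154, 0.7719
Aggregate via t-conorm [a + b − a·b]: 0.8438

0.844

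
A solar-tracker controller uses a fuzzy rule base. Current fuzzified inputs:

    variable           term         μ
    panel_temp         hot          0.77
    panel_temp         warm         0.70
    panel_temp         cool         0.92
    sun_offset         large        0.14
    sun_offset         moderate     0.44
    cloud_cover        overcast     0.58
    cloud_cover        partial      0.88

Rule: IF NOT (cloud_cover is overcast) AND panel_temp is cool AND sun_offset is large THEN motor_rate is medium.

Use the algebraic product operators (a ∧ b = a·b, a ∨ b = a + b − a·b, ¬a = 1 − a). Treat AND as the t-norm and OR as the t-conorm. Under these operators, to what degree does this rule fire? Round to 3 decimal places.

0.054

firing strength: ¬overcast=1−0.58=0.42, cool=0.92, large=0.14; AND[a·b] → w = 0.0541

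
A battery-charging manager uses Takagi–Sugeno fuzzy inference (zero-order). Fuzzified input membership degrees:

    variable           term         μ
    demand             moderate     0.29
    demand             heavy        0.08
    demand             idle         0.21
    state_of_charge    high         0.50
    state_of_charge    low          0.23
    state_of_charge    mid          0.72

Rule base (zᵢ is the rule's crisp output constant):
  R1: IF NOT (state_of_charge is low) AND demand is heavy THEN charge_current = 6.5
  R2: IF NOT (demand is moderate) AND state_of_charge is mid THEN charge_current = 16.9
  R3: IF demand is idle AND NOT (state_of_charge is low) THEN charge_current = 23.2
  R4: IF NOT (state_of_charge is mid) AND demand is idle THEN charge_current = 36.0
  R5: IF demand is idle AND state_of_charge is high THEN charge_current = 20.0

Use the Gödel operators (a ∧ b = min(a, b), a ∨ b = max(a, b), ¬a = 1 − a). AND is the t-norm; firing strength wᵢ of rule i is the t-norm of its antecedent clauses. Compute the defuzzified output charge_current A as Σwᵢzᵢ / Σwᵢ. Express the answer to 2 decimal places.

R1 (z=6.5): ¬low=1−0.23=0.77, heavy=0.08; AND[min(a, b)] → w = 0.08
R2 (z=16.9): ¬moderate=1−0.29=0.71, mid=0.72; AND[min(a, b)] → w = 0.71
R3 (z=23.2): idle=0.21, ¬low=1−0.23=0.77; AND[min(a, b)] → w = 0.21
R4 (z=36.0): ¬mid=1−0.72=0.28, idle=0.21; AND[min(a, b)] → w = 0.21
R5 (z=20.0): idle=0.21, high=0.50; AND[min(a, b)] → w = 0.21
Weighted average = (0.08·6.5 + 0.71·16.9 + 0.21·23.2 + 0.21·36.0 + 0.21·20.0) / (0.08 + 0.71 + 0.21 + 0.21 + 0.21)
  = 29.1510 / 1.4200 = 20.53

20.53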